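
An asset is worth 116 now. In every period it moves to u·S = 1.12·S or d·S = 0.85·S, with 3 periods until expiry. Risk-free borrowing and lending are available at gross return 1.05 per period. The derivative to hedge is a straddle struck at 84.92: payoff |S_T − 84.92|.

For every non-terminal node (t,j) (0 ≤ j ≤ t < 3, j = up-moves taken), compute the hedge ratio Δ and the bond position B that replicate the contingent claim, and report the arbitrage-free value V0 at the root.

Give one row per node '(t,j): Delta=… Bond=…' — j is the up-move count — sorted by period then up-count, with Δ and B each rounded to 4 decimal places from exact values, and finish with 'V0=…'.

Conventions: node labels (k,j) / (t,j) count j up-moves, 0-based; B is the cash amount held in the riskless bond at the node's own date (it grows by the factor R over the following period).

Since d<R<u, set p* = (R−d)/(u−d) = 0.7407; price each node as the discounted p*-expectation of its children.
Terminal payoffs: V(3,0)=13.6815, V(3,1)=8.9472, V(3,2)=38.7638, V(3,3)=78.0516
Node (2,0) S=83.8100: V=(p*·8.9472+(1−p*)·13.6815)/1.05=9.6901; Δ=(8.9472−13.6815)/(93.8672−71.2385)=-0.2092; B=V−Δ·S=27.2246
Node (2,1) S=110.4320: V=(p*·38.7638+(1−p*)·8.9472)/1.05=29.5558; Δ=(38.7638−8.9472)/(123.6838−93.8672)=1.0000; B=V−Δ·S=-80.8762
Node (2,2) S=145.5104: V=(p*·78.0516+(1−p*)·38.7638)/1.05=64.6342; Δ=(78.0516−38.7638)/(162.9716−123.6838)=1.0000; B=V−Δ·S=-80.8762
Node (1,0) S=98.6000: V=(p*·29.5558+(1−p*)·9.6901)/1.05=23.2433; Δ=(29.5558−9.6901)/(110.4320−83.8100)=0.7462; B=V−Δ·S=-50.3334
Node (1,1) S=129.9200: V=(p*·64.6342+(1−p*)·29.5558)/1.05=52.8951; Δ=(64.6342−29.5558)/(145.5104−110.4320)=1.0000; B=V−Δ·S=-77.0249
Node (0,0) S=116.0000: V=(p*·52.8951+(1−p*)·23.2433)/1.05=43.0548; Δ=(52.8951−23.2433)/(129.9200−98.6000)=0.9467; B=V−Δ·S=-66.7666
Verification: the root portfolio costs Δ(0,0)·S0 + B(0,0) = 43.0548, matching V0.

(0,0): Delta=0.9467 Bond=-66.7666
(1,0): Delta=0.7462 Bond=-50.3334
(1,1): Delta=1.0000 Bond=-77.0249
(2,0): Delta=-0.2092 Bond=27.2246
(2,1): Delta=1.0000 Bond=-80.8762
(2,2): Delta=1.0000 Bond=-80.8762
V0=43.0548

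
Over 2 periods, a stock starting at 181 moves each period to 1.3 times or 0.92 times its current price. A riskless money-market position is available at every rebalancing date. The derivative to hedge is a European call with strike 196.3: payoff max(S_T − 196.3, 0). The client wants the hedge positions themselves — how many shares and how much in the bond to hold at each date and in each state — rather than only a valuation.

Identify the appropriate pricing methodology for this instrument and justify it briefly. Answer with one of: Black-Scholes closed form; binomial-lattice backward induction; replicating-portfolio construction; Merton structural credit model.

Key observation: the deliverable is the dynamic trading strategy on the 2-step tree (spot 181, moves 1.3 and 0.92), so the valuation must go through the node-by-node replicating-portfolio solve.

framework: replicating-portfolio construction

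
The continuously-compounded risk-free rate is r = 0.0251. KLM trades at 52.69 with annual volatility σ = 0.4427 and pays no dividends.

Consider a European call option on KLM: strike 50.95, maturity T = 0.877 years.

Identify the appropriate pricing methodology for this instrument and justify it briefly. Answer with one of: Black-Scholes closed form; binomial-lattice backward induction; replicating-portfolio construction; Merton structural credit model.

Key observation: with KLM following a GBM at constant σ and r, the European call struck at 50.95 prices in closed form — nothing here needs a stepwise model or a balance sheet.

framework: Black-Scholes closed form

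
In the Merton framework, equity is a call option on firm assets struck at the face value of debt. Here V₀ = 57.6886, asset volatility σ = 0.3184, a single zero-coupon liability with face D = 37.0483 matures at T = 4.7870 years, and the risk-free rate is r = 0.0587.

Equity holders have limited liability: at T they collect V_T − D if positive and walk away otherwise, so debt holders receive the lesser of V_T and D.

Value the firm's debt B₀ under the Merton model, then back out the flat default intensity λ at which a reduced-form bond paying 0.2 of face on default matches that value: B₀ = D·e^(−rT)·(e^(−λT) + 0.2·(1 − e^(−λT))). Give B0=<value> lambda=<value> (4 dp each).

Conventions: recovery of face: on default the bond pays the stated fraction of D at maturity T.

With assets at 57.6886 and a single debt payment of 37.0483 at 4.7870 years:
d₁ = [ln(V₀/D) + (r + σ²/2)T] / (σ√T)
   = [ln(57.6886/37.0483) + (0.0587 + 0.5·0.3184²)·4.7870] / (0.3184·√4.7870)
   = [0.442837 + 0.523646] / 0.696634 = 1.387362
d₂ = d₁ − σ√T = 1.387362 − 0.696634 = 0.690728
N(d₁) = 0.917334,  N(d₂) = 0.755132,  e^(−rT) = 0.755031
E₀ = V₀·N(d₁) − D·e^(−rT)·N(d₂)
   = 57.6886·0.917334 − 37.0483·0.755031·0.755132 = 31.796732
B₀ = V₀ − E₀ = 57.6886 − 31.796732 = 25.891868
e^(−λT) = (B₀·e^(rT)/D − 0.2)/(1 − 0.2) = (25.8919·1.324449/37.0483 − 0.2)/0.8 = 0.90702050
λ = −ln(0.90702050)/4.7870 = 0.020387

B0=25.8919 lambda=0.0204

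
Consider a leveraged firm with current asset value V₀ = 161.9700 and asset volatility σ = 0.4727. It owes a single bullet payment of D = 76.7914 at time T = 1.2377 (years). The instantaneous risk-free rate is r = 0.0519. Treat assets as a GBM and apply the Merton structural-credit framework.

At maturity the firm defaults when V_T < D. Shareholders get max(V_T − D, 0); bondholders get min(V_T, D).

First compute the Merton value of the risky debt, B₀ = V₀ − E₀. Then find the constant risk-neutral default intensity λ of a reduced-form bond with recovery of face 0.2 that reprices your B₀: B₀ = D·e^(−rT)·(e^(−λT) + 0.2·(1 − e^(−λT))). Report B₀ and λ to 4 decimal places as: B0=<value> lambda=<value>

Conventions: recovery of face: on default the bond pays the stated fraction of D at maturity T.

Apply the equity-as-call identities (strike 76.7914, horizon 1.2377 years):
d₁ = [ln(V₀/D) + (r + σ²/2)T] / (σ√T)
   = [ln(161.9700/76.7914) + (0.0519 + 0.5·0.4727²)·1.2377] / (0.4727·√1.2377)
   = [0.746318 + 0.202516] / 0.525888 = 1.804251
d₂ = d₁ − σ√T = 1.804251 − 0.525888 = 1.278363
N(d₁) = 0.964404,  N(d₂) = 0.899439,  e^(−rT) = 0.937783
E₀ = V₀·N(d₁) − D·e^(−rT)·N(d₂)
   = 161.9700·0.964404 − 76.7914·0.937783·0.899439 = 91.432592
B₀ = V₀ − E₀ = 161.9700 − 91.432592 = 70.537408
e^(−λT) = (B₀·e^(rT)/D − 0.2)/(1 − 0.2) = (70.5374·1.066345/76.7914 − 0.2)/0.8 = 0.97437510
λ = −ln(0.97437510)/1.2377 = 0.020974

B0=70.5374 lambda=0.0210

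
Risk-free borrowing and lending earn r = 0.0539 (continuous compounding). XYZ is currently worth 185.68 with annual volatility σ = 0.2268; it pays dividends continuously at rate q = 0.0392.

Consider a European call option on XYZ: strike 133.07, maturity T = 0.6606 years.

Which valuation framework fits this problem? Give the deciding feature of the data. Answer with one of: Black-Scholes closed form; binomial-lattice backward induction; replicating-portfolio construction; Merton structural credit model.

Key observation: the instrument is a plain European call (strike 133.07) on a lognormal asset; the exact continuous-time formula applies directly.

framework: Black-Scholes closed form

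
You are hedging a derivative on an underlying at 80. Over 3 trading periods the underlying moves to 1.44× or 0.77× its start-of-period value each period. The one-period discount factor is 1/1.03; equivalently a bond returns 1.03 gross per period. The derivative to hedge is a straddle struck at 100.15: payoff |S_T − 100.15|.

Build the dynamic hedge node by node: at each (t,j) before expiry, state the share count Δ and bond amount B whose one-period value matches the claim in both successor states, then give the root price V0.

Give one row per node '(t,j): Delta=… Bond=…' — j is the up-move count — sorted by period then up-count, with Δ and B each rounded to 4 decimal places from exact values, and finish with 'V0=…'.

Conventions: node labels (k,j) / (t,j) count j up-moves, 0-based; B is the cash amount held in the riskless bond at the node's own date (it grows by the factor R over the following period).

Since d<R<u, set p* = (R−d)/(u−d) = 0.3881; price each node as the discounted p*-expectation of its children.
Terminal payoffs: V(3,0)=63.6274, V(3,1)=31.8479, V(3,2)=27.5838, V(3,3)=138.7287
Node (2,0) S=47.4320: V=(p*·31.8479+(1−p*)·63.6274)/1.03=49.8010; Δ=(31.8479−63.6274)/(68.3021−36.5226)=-1.0000; B=V−Δ·S=97.2330
Node (2,1) S=88.7040: V=(p*·27.5838+(1−p*)·31.8479)/1.03=29.3138; Δ=(27.5838−31.8479)/(127.7338−68.3021)=-0.0717; B=V−Δ·S=35.6782
Node (2,2) S=165.8880: V=(p*·138.7287+(1−p*)·27.5838)/1.03=68.6550; Δ=(138.7287−27.5838)/(238.8787−127.7338)=1.0000; B=V−Δ·S=-97.2330
Node (1,0) S=61.6000: V=(p*·29.3138+(1−p*)·49.8010)/1.03=40.6318; Δ=(29.3138−49.8010)/(88.7040−47.4320)=-0.4964; B=V−Δ·S=71.2098
Node (1,1) S=115.2000: V=(p*·68.6550+(1−p*)·29.3138)/1.03=43.2820; Δ=(68.6550−29.3138)/(165.8880−88.7040)=0.5097; B=V−Δ·S=-15.4362
Node (0,0) S=80.0000: V=(p*·43.2820+(1−p*)·40.6318)/1.03=40.4468; Δ=(43.2820−40.6318)/(115.2000−61.6000)=0.0494; B=V−Δ·S=36.4912
Verification: the root portfolio costs Δ(0,0)·S0 + B(0,0) = 40.4468, matching V0.

(0,0): Delta=0.0494 Bond=36.4912
(1,0): Delta=-0.4964 Bond=71.2098
(1,1): Delta=0.5097 Bond=-15.4362
(2,0): Delta=-1.0000 Bond=97.2330
(2,1): Delta=-0.0717 Bond=35.6782
(2,2): Delta=1.0000 Bond=-97.2330
V0=40.4468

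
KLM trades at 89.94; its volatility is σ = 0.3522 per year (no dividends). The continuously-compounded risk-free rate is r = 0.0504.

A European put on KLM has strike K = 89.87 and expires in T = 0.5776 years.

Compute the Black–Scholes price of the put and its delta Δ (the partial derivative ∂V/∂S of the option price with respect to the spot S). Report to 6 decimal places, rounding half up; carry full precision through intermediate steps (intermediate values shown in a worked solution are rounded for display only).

σ√T = 0.3522·√0.5776 = 0.267672
d₁ = (ln(S/K) + (r+σ²/2)T) / (σ√T) = (ln(89.94/89.87) + (0.0504+0.3522²/2)·0.5776) / 0.267672 = (0.000779 + 0.064935) / 0.267672 = 0.245501
d₂ = d₁ − σ√T = 0.245501 − 0.267672 = -0.022171
e^{−rT} = 0.971309
N(−d₁) = 0.403034,  N(−d₂) = 0.508844
Put price V = K·e^{−rT}·N(−d₂) − S·N(−d₁) = 44.417772 − 36.248896 = 8.168876
Δ = −N(−d₁) = -0.403034

price = 8.168876
Δ = -0.403034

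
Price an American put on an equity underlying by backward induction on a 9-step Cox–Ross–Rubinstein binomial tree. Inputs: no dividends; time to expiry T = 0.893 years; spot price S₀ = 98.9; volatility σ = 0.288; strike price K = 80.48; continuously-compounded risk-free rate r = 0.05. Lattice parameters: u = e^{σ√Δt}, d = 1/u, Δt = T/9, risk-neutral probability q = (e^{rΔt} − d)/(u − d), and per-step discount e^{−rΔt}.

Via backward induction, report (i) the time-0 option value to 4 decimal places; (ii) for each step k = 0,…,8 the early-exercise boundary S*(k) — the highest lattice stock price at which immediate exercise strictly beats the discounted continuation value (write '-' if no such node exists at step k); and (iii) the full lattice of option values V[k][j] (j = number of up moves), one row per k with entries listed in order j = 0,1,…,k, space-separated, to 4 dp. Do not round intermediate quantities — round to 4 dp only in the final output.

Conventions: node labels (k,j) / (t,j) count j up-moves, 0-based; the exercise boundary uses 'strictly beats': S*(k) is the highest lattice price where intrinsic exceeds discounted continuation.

price = 2.5056
boundary = - - - - - 62.8352 57.3858 62.8352 68.8021
tree:
2.5056
3.9147 1.1475
5.9748 1.9315 0.3895
8.8722 3.1904 0.7151 0.0737
12.7540 5.1502 1.2986 0.1496 0.0000
17.6448 8.0802 2.3257 0.3035 0.0000 0.0000
23.0942 12.2259 4.0915 0.6158 0.0000 0.0000 0.0000
28.0710 17.6448 7.0286 1.2495 0.0000 0.0000 0.0000 0.0000
32.6162 23.0942 11.6779 2.5354 0.0000 0.0000 0.0000 0.0000 0.0000
36.7672 28.0710 17.6448 5.1444 0.0000 0.0000 0.0000 0.0000 0.0000 0.0000

Δt=0.09922  u=1.09496  d=0.91327  q=0.50471  discount=0.99505
step 9 (expiry): payoffs max(K−S,0) = 36.7672 28.0710 17.6448 5.1444 0.0000 0.0000 0.0000 0.0000 0.0000 0.0000
step 8: (k=8,j=0): S=47.8638, K−S=32.6162, hold=32.2179 ⇒ V=32.6162 exercise | (k=8,j=1): S=57.3858, K−S=23.0942, hold=22.6959 ⇒ V=23.0942 exercise | (k=8,j=2): S=68.8021, K−S=11.6779, hold=11.2796 ⇒ V=11.6779 exercise | (k=8,j=3): S=82.4896, K−S=0.0000, hold=2.5354 ⇒ V=2.5354 continue | (k=8,j=4): S=98.9000, K−S=0.0000, hold=0.0000 ⇒ V=0.0000 continue | (k=8,j=5): S=118.5751, K−S=0.0000, hold=0.0000 ⇒ V=0.0000 continue | (k=8,j=6): S=142.1644, K−S=0.0000, hold=0.0000 ⇒ V=0.0000 continue | (k=8,j=7): S=170.4465, K−S=0.0000, hold=0.0000 ⇒ V=0.0000 continue | (k=8,j=8): S=204.3551, K−S=0.0000, hold=0.0000 ⇒ V=0.0000 continue  boundary S*=68.8021
step 7: (k=7,j=0): S=52.4090, K−S=28.0710, hold=27.6727 ⇒ V=28.0710 exercise | (k=7,j=1): S=62.8352, K−S=17.6448, hold=17.2465 ⇒ V=17.6448 exercise | (k=7,j=2): S=75.3356, K−S=5.1444, hold=7.0286 ⇒ V=7.0286 continue | (k=7,j=3): S=90.3229, K−S=0.0000, hold=1.2495 ⇒ V=1.2495 continue | (k=7,j=4): S=108.2916, K−S=0.0000, hold=0.0000 ⇒ V=0.0000 continue | (k=7,j=5): S=129.8351, K−S=0.0000, hold=0.0000 ⇒ V=0.0000 continue | (k=7,j=6): S=155.6645, K−S=0.0000, hold=0.0000 ⇒ V=0.0000 continue | (k=7,j=7): S=186.6323, K−S=0.0000, hold=0.0000 ⇒ V=0.0000 continue  boundary S*=62.8352
step 6: (k=6,j=0): S=57.3858, K−S=23.0942, hold=22.6959 ⇒ V=23.0942 exercise | (k=6,j=1): S=68.8021, K−S=11.6779, hold=12.2259 ⇒ V=12.2259 continue | (k=6,j=2): S=82.4896, K−S=0.0000, hold=4.0915 ⇒ V=4.0915 continue | (k=6,j=3): S=98.9000, K−S=0.0000, hold=0.6158 ⇒ V=0.6158 continue | (k=6,j=4): S=118.5751, K−S=0.0000, hold=0.0000 ⇒ V=0.0000 continue | (k=6,j=5): S=142.1644, K−S=0.0000, hold=0.0000 ⇒ V=0.0000 continue | (k=6,j=6): S=170.4465, K−S=0.0000, hold=0.0000 ⇒ V=0.0000 continue  boundary S*=57.3858
step 5: (k=5,j=0): S=62.8352, K−S=17.6448, hold=17.5217 ⇒ V=17.6448 exercise | (k=5,j=1): S=75.3356, K−S=5.1444, hold=8.0802 ⇒ V=8.0802 continue | (k=5,j=2): S=90.3229, K−S=0.0000, hold=2.3257 ⇒ V=2.3257 continue | (k=5,j=3): S=108.2916, K−S=0.0000, hold=0.3035 ⇒ V=0.3035 continue | (k=5,j=4): S=129.8351, K−S=0.0000, hold=0.0000 ⇒ V=0.0000 continue | (k=5,j=5): S=155.6645, K−S=0.0000, hold=0.0000 ⇒ V=0.0000 continue  boundary S*=62.8352
step 4: (k=4,j=0): S=68.8021, K−S=11.6779, hold=12.7540 ⇒ V=12.7540 continue | (k=4,j=1): S=82.4896, K−S=0.0000, hold=5.1502 ⇒ V=5.1502 continue | (k=4,j=2): S=98.9000, K−S=0.0000, hold=1.2986 ⇒ V=1.2986 continue | (k=4,j=3): S=118.5751, K−S=0.0000, hold=0.1496 ⇒ V=0.1496 continue | (k=4,j=4): S=142.1644, K−S=0.0000, hold=0.0000 ⇒ V=0.0000 continue  boundary S*=-
step 3: (k=3,j=0): S=75.3356, K−S=5.1444, hold=8.8722 ⇒ V=8.8722 continue | (k=3,j=1): S=90.3229, K−S=0.0000, hold=3.1904 ⇒ V=3.1904 continue | (k=3,j=2): S=108.2916, K−S=0.0000, hold=0.7151 ⇒ V=0.7151 continue | (k=3,j=3): S=129.8351, K−S=0.0000, hold=0.0737 ⇒ V=0.0737 continue  boundary S*=-
step 2: (k=2,j=0): S=82.4896, K−S=0.0000, hold=5.9748 ⇒ V=5.9748 continue | (k=2,j=1): S=98.9000, K−S=0.0000, hold=1.9315 ⇒ V=1.9315 continue | (k=2,j=2): S=118.5751, K−S=0.0000, hold=0.3895 ⇒ V=0.3895 continue  boundary S*=-
step 1: (k=1,j=0): S=90.3229, K−S=0.0000, hold=3.9147 ⇒ V=3.9147 continue | (k=1,j=1): S=108.2916, K−S=0.0000, hold=1.1475 ⇒ V=1.1475 continue  boundary S*=-
step 0: (k=0,j=0): S=98.9000, K−S=0.0000, hold=2.5056 ⇒ V=2.5056 continue  boundary S*=-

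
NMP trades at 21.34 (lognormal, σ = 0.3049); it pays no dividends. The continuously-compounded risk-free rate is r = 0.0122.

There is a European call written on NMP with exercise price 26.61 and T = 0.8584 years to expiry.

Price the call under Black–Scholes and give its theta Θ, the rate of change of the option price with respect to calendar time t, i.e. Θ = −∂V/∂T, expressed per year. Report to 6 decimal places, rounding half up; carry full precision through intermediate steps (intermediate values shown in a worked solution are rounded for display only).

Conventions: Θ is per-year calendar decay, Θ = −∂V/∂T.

σ√T = 0.3049·√0.8584 = 0.282489
d₁ = (ln(S/K) + (r+σ²/2)T) / (σ√T) = (ln(21.34/26.61) + (0.0122+0.3049²/2)·0.8584) / 0.282489 = (-0.220704 + 0.050373) / 0.282489 = -0.602965
d₂ = d₁ − σ√T = -0.602965 − 0.282489 = -0.885454
e^{−rT} = 0.989582
N(d₁) = 0.273266,  N(d₂) = 0.187956
Call price V = S·N(d₁) − K·e^{−rT}·N(d₂) = 5.831498 − 4.949400 = 0.882098
φ(d₁) = (1/√(2π))·e^{−d₁²/2} = 0.332631
Θ = −S·φ(d₁)·σ/(2√T) − r·K·e^{−rT}·N(d₂) = −1.167991 − 0.060383 = -1.228374

price = 0.882098
Θ = -1.228374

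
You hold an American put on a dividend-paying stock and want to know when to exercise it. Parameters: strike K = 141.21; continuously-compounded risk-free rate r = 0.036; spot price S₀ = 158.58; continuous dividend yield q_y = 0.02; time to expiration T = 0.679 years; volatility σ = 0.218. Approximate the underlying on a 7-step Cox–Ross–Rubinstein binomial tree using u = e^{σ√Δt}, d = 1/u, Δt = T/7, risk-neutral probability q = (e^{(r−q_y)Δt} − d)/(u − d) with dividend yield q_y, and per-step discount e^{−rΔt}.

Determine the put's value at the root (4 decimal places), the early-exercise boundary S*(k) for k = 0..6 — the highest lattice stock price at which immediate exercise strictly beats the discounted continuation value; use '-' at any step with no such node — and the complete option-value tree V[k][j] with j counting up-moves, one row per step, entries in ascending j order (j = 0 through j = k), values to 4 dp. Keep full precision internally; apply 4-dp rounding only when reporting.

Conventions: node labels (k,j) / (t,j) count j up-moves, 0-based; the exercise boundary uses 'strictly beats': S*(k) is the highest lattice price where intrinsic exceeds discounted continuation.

price = 3.9447
boundary = - - - - - 112.9314 120.8653
tree:
3.9447
6.2578 1.6077
9.6683 2.8152 0.3846
14.4563 4.8414 0.7635 0.0000
20.7461 8.1279 1.5155 0.0000 0.0000
28.2786 13.1916 3.0083 0.0000 0.0000 0.0000
35.6916 20.3447 5.9715 0.0000 0.0000 0.0000 0.0000
42.6181 28.2786 11.8535 0.0000 0.0000 0.0000 0.0000 0.0000

Δt=0.09700, u=1.07025, d=0.93436, q=0.49446, disc=e^(-rΔt)=0.99651
k=7 terminal: V=max(K-S,0) → 42.6181 28.2786 11.8535 0.0000 0.0000 0.0000 0.0000 0.0000
k=6: j=0 S=105.5184 intr=35.6916 cont=35.4039 V=35.6916[EX]; j=1 S=120.8653 intr=20.3447 cont=20.0867 V=20.3447[EX]; j=2 S=138.4443 intr=2.7657 cont=5.9715 V=5.9715[hold]; j=3 S=158.5800 intr=0.0000 cont=0.0000 V=0.0000[hold]; j=4 S=181.6443 intr=0.0000 cont=0.0000 V=0.0000[hold]; j=5 S=208.0632 intr=0.0000 cont=0.0000 V=0.0000[hold]; j=6 S=238.3246 intr=0.0000 cont=0.0000 V=0.0000[hold]  S*(6)=120.8653
k=5: j=0 S=112.9314 intr=28.2786 cont=28.0052 V=28.2786[EX]; j=1 S=129.3565 intr=11.8535 cont=13.1916 V=13.1916[hold]; j=2 S=148.1705 intr=0.0000 cont=3.0083 V=3.0083[hold]; j=3 S=169.7208 intr=0.0000 cont=0.0000 V=0.0000[hold]; j=4 S=194.4055 intr=0.0000 cont=0.0000 V=0.0000[hold]; j=5 S=222.6804 intr=0.0000 cont=0.0000 V=0.0000[hold]  S*(5)=112.9314
k=4: j=0 S=120.8653 intr=20.3447 cont=20.7461 V=20.7461[hold]; j=1 S=138.4443 intr=2.7657 cont=8.1279 V=8.1279[hold]; j=2 S=158.5800 intr=0.0000 cont=1.5155 V=1.5155[hold]; j=3 S=181.6443 intr=0.0000 cont=0.0000 V=0.0000[hold]; j=4 S=208.0632 intr=0.0000 cont=0.0000 V=0.0000[hold]  S*(4)=-
k=3: j=0 S=129.3565 intr=11.8535 cont=14.4563 V=14.4563[hold]; j=1 S=148.1705 intr=0.0000 cont=4.8414 V=4.8414[hold]; j=2 S=169.7208 intr=0.0000 cont=0.7635 V=0.7635[hold]; j=3 S=194.4055 intr=0.0000 cont=0.0000 V=0.0000[hold]  S*(3)=-
k=2: j=0 S=138.4443 intr=2.7657 cont=9.6683 V=9.6683[hold]; j=1 S=158.5800 intr=0.0000 cont=2.8152 V=2.8152[hold]; j=2 S=181.6443 intr=0.0000 cont=0.3846 V=0.3846[hold]  S*(2)=-
k=1: j=0 S=148.1705 intr=0.0000 cont=6.2578 V=6.2578[hold]; j=1 S=169.7208 intr=0.0000 cont=1.6077 V=1.6077[hold]  S*(1)=-
k=0: j=0 S=158.5800 intr=0.0000 cont=3.9447 V=3.9447[hold]  S*(0)=-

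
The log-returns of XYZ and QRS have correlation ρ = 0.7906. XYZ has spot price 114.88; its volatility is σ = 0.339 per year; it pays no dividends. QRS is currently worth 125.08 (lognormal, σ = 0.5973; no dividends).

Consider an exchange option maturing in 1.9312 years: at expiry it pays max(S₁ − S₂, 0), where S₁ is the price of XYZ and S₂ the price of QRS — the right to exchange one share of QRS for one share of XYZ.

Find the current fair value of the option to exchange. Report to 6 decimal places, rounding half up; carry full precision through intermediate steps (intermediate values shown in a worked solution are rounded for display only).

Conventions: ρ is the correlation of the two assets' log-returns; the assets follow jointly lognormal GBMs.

σ_eff = √(σ₁² + σ₂² − 2ρσ₁σ₂) = √(0.339² + 0.5973² − 2·0.7906·0.339·0.5973) = 0.389255
d₁ = (ln(S₁/S₂) + (q₂ − q₁ + σ_eff²/2)T) / (σ_eff√T) = (ln(114.88/125.08) + (0.0 − 0.0 + 0.075760)·1.9312) / 0.540938 = 0.113214
d₂ = d₁ − σ_eff√T = 0.113214 − 0.540938 = -0.427725
N(d₁) = 0.545070,  N(d₂) = 0.334426
V = S₁·e^{−q₁T}·N(d₁) − S₂·e^{−q₂T}·N(d₂) = 62.617588 − 41.829986 = 20.787603
Key observation: r never enters — measured in units of QRS, the claim is a call on S₁/S₂ struck at 1, so only the dividend yields and σ_eff matter.

exchange price = 20.787603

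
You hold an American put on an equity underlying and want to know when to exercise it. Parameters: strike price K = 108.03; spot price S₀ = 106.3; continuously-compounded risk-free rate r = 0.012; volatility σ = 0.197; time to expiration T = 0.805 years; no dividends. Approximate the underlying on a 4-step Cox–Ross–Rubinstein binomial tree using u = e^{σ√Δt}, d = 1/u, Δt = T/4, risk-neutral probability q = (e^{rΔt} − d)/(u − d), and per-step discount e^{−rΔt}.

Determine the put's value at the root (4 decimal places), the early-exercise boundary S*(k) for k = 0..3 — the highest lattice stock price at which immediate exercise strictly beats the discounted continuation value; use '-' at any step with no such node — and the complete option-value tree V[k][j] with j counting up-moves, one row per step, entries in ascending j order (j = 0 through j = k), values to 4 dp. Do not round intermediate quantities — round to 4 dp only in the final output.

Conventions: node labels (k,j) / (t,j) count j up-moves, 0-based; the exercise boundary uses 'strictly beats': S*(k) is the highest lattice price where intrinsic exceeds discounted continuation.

price = 7.9013
boundary = - - 89.0781 97.3088
tree:
7.9013
12.4899 3.1944
18.9519 5.8680 0.4450
26.4864 10.7212 0.8774 0.0000
33.3837 18.9519 1.7300 0.0000 0.0000

params: Δt=0.20125 u=1.09240 d=0.91542 q=0.49158 e^(-rΔt)=0.99759
t_4 payoffs: 33.3837 18.9519 1.7300 0.0000 0.0000
t_3: node(3,0) S=81.5436 payoff=26.4864 vs cont=26.2259 → 26.4864 [stop]  node(3,1) S=97.3088 payoff=10.7212 vs cont=10.4606 → 10.7212 [stop]  node(3,2) S=116.1220 payoff=0.0000 vs cont=0.8774 → 0.8774 [wait]  node(3,3) S=138.5724 payoff=0.0000 vs cont=0.0000 → 0.0000 [wait]  ⇒ S*(3)=97.3088
t_2: node(2,0) S=89.0781 payoff=18.9519 vs cont=18.6913 → 18.9519 [stop]  node(2,1) S=106.3000 payoff=1.7300 vs cont=5.8680 → 5.8680 [wait]  node(2,2) S=126.8515 payoff=0.0000 vs cont=0.4450 → 0.4450 [wait]  ⇒ S*(2)=89.0781
t_1: node(1,0) S=97.3088 payoff=10.7212 vs cont=12.4899 → 12.4899 [wait]  node(1,1) S=116.1220 payoff=0.0000 vs cont=3.1944 → 3.1944 [wait]  ⇒ S*(1)=-
t_0: node(0,0) S=106.3000 payoff=1.7300 vs cont=7.9013 → 7.9013 [wait]  ⇒ S*(0)=-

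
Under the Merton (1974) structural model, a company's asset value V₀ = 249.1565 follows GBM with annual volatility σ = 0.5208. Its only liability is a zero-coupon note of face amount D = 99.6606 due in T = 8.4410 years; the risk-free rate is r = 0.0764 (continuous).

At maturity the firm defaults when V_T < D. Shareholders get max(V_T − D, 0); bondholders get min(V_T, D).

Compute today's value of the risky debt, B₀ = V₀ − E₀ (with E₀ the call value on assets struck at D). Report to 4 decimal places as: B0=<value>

With assets at 249.1565 and a single debt payment of 99.6606 at 8.4410 years:
d₁ = [ln(V₀/D) + (r + σ²/2)T] / (σ√T)
   = [ln(249.1565/99.6606) + (0.0764 + 0.5·0.5208²)·8.4410] / (0.5208·√8.4410)
   = [0.916311 + 1.789630] / 1.513101 = 1.788341
d₂ = d₁ − σ√T = 1.788341 − 1.513101 = 0.275240
N(d₁) = 0.963139,  N(d₂) = 0.608434,  e^(−rT) = 0.524719
E₀ = V₀·N(d₁) − D·e^(−rT)·N(d₂)
   = 249.1565·0.963139 − 99.6606·0.524719·0.608434 = 208.155130
B₀ = V₀ − E₀ = 249.1565 − 208.155130 = 41.001370

B0=41.0014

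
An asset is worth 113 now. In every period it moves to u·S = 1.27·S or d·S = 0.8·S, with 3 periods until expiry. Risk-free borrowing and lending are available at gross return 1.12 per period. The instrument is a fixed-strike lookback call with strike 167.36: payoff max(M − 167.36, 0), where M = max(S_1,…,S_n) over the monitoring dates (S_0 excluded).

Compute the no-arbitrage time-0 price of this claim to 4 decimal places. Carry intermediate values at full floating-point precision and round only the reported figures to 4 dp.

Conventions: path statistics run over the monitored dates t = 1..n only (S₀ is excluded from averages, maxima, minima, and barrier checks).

price = 15.9703

Set p* = 0.6809 (from d < R < u); the path-dependent value is the discounted p*-expectation over all price paths.
Enumerate all 2^3 = 8 price paths (U = up ×1.27, D = down ×0.8); each path with k up-moves has probability p*^k·(1−p*)^(3−k).
DDD: M=90.4000, payoff=0.0000, prob=0.032507
UDD: M=143.5100, payoff=0.0000, prob=0.069349
DUD: M=114.8080, payoff=0.0000, prob=0.069349
UUD: M=182.2577, payoff=14.8977, prob=0.147944
DDU: M=91.8464, payoff=0.0000, prob=0.069349
UDU: M=145.8062, payoff=0.0000, prob=0.147944
DUU: M=145.8062, payoff=0.0000, prob=0.147944
UUU: M=231.4673, payoff=64.1073, prob=0.315614
Price = Σ prob·payoff / R^3 = 22.437186 / 1.404928 = 15.9703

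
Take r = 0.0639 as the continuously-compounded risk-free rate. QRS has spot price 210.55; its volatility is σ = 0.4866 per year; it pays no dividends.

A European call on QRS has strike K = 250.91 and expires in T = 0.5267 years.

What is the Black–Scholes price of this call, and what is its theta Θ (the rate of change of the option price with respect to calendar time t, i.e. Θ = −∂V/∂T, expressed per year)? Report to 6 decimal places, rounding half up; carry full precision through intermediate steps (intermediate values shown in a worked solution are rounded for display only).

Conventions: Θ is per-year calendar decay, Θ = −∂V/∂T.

σ√T = 0.4866·√0.5267 = 0.353146
d₁ = (ln(S/K) + (r+σ²/2)T) / (σ√T) = (ln(210.55/250.91) + (0.0639+0.4866²/2)·0.5267) / 0.353146 = (-0.175371 + 0.096012) / 0.353146 = -0.224721
d₂ = d₁ − σ√T = -0.224721 − 0.353146 = -0.577866
e^{−rT} = 0.966904
N(d₁) = 0.411098,  N(d₂) = 0.281677
Call price V = S·N(d₁) − K·e^{−rT}·N(d₂) = 86.556741 − 68.336541 = 18.220201
φ(d₁) = (1/√(2π))·e^{−d₁²/2} = 0.388995
Θ = −S·φ(d₁)·σ/(2√T) − r·K·e^{−rT}·N(d₂) = −27.457434 − 4.366705 = -31.824139

price = 18.220201
Θ = -31.824139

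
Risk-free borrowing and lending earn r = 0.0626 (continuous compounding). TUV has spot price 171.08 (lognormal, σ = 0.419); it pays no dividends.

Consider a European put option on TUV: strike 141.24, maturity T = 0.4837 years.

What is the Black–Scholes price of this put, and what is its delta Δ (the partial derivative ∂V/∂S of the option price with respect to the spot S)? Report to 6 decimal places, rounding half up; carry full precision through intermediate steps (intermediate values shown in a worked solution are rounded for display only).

σ√T = 0.419·√0.4837 = 0.291408
d₁ = (ln(S/K) + (r+σ²/2)T) / (σ√T) = (ln(171.08/141.24) + (0.0626+0.419²/2)·0.4837) / 0.291408 = (0.191671 + 0.072739) / 0.291408 = 0.907351
d₂ = d₁ − σ√T = 0.907351 − 0.291408 = 0.615943
e^{−rT} = 0.970174
N(−d₁) = 0.182111,  N(−d₂) = 0.268966
Put price V = K·e^{−rT}·N(−d₂) − S·N(−d₁) = 36.855732 − 31.155474 = 5.700259
Δ = −N(−d₁) = -0.182111

price = 5.700259
Δ = -0.182111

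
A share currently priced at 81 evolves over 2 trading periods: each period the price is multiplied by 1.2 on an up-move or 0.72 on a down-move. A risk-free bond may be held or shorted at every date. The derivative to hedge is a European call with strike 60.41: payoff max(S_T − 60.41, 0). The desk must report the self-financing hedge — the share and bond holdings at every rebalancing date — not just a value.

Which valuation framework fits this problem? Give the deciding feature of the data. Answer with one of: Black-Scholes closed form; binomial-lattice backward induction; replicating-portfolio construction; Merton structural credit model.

framework: replicating-portfolio construction

Key observation: a price alone would not answer the question — the per-node share/bond construction on the spot-81, 1.2/0.72 tree is required, and only the replicating-portfolio method yields it.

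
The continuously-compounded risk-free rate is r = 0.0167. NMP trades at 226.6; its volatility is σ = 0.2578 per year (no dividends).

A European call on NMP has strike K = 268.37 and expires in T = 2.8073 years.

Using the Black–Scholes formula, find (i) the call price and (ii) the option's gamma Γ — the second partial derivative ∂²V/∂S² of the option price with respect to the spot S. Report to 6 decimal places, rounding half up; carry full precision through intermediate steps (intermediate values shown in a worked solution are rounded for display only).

σ√T = 0.2578·√2.8073 = 0.431944
d₁ = (ln(S/K) + (r+σ²/2)T) / (σ√T) = (ln(226.6/268.37) + (0.0167+0.2578²/2)·2.8073) / 0.431944 = (-0.169180 + 0.140170) / 0.431944 = -0.067163
d₂ = d₁ − σ√T = -0.067163 − 0.431944 = -0.499107
e^{−rT} = 0.954200
N(d₁) = 0.473226,  N(d₂) = 0.308852
Call price V = S·N(d₁) − K·e^{−rT}·N(d₂) = 107.233013 − 79.090430 = 28.142583
φ(d₁) = (1/√(2π))·e^{−d₁²/2} = 0.398044
Γ = φ(d₁) / (S·σ·√T) = 0.004067

price = 28.142583
Γ = 0.004067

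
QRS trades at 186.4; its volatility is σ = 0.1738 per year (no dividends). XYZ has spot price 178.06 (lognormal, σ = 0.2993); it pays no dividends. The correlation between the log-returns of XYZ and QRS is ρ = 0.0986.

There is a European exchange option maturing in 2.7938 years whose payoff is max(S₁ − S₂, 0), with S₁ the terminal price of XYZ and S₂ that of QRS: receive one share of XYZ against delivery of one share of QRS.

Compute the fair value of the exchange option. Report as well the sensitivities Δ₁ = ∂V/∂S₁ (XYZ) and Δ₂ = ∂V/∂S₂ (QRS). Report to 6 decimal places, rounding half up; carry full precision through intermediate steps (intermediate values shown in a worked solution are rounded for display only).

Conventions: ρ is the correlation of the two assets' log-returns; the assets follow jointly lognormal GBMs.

exchange price = 35.670856
Δ1 = 0.576849
Δ2 = -0.359672

σ_eff = √(σ₁² + σ₂² − 2ρσ₁σ₂) = √(0.2993² + 0.1738² − 2·0.0986·0.2993·0.1738) = 0.330952
d₁ = (ln(S₁/S₂) + (q₂ − q₁ + σ_eff²/2)T) / (σ_eff√T) = (ln(178.06/186.4) + (0.0 − 0.0 + 0.054764)·2.7938) / 0.553174 = 0.193839
d₂ = d₁ − σ_eff√T = 0.193839 − 0.553174 = -0.359336
N(d₁) = 0.576849,  N(d₂) = 0.359672
V = S₁·e^{−q₁T}·N(d₁) − S₂·e^{−q₂T}·N(d₂) = 102.713718 − 67.042862 = 35.670856
Key observation: r never enters — measured in units of QRS, the claim is a call on S₁/S₂ struck at 1, so only the dividend yields and σ_eff matter.
Δ₁ = e^{−q₁T}·N(d₁) = 0.576849;  Δ₂ = −e^{−q₂T}·N(d₂) = -0.359672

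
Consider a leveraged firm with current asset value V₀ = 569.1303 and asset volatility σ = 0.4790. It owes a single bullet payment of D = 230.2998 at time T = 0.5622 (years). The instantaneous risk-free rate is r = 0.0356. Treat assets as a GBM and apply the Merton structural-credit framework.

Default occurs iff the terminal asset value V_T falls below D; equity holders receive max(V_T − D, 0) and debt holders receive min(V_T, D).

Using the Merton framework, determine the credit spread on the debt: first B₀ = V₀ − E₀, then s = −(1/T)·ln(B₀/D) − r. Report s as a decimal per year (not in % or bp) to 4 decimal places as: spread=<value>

spread=0.0016

Work the structural quantities from V₀ = 569.1303 against face 230.2998:
d₁ = [ln(V₀/D) + (r + σ²/2)T] / (σ√T)
   = [ln(569.1303/230.2998) + (0.0356 + 0.5·0.4790²)·0.5622] / (0.4790·√0.5622)
   = [0.904727 + 0.084510] / 0.359154 = 2.754354
d₂ = d₁ − σ√T = 2.754354 − 0.359154 = 2.395199
N(d₁) = 0.997060,  N(d₂) = 0.991694,  e^(−rT) = 0.980185
E₀ = V₀·N(d₁) − D·e^(−rT)·N(d₂)
   = 569.1303·0.997060 − 230.2998·0.980185·0.991694 = 343.595388
B₀ = V₀ − E₀ = 569.1303 − 343.595388 = 225.534912
spread = −(1/T)·ln(B₀/D) − r = −(1/0.5622)·ln(225.534912/230.2998) − 0.0356 = 0.00158778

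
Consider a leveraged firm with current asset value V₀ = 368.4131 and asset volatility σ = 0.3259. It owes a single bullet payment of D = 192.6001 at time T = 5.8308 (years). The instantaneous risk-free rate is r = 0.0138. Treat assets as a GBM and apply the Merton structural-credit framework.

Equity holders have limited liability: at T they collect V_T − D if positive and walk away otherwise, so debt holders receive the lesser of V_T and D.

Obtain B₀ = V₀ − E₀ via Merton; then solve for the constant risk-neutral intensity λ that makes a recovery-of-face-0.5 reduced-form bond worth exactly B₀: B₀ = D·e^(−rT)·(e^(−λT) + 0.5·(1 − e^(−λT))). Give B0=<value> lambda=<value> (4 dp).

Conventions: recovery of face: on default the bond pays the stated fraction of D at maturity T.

Work the structural quantities from V₀ = 368.4131 against face 192.6001:
d₁ = [ln(V₀/D) + (r + σ²/2)T] / (σ√T)
   = [ln(368.4131/192.6001) + (0.0138 + 0.5·0.3259²)·5.8308] / (0.3259·√5.8308)
   = [0.648589 + 0.390112] / 0.786952 = 1.319903
d₂ = d₁ − σ√T = 1.319903 − 0.786952 = 0.532951
N(d₁) = 0.906566,  N(d₂) = 0.702966,  e^(−rT) = 0.922687
E₀ = V₀·N(d₁) − D·e^(−rT)·N(d₂)
   = 368.4131·0.906566 − 192.6001·0.922687·0.702966 = 209.067042
B₀ = V₀ − E₀ = 368.4131 − 209.067042 = 159.346058
e^(−λT) = (B₀·e^(rT)/D − 0.5)/(1 − 0.5) = (159.3461·1.083791/192.6001 − 0.5)/0.5 = 0.79333097
λ = −ln(0.79333097)/5.8308 = 0.039705

B0=159.3461 lambda=0.0397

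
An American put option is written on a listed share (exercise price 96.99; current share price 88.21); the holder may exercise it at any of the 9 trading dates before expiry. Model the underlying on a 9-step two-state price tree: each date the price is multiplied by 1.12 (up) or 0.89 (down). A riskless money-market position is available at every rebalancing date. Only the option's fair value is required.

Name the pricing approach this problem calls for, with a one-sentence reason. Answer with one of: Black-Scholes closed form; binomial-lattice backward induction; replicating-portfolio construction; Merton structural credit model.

Key observation: the exercise right at every one of the 9 steps is what matters: each node needs max(96.99 − S, continuation), which only the stepwise tree valuation starting from spot 88.21 delivers.

framework: binomial-lattice backward induction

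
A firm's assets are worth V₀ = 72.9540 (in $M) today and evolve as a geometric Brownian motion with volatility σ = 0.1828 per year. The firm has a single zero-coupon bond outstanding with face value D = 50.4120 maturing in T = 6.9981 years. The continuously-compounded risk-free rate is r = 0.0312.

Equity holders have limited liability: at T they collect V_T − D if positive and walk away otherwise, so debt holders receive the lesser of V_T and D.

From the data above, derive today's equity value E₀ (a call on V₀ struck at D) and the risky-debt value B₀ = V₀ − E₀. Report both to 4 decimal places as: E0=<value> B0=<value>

E0=33.8302 B0=39.1238

Equity is a call on the firm's assets struck at D = 50.4120:
d₁ = [ln(V₀/D) + (r + σ²/2)T] / (σ√T)
   = [ln(72.9540/50.4120) + (0.0312 + 0.5·0.1828²)·6.9981] / (0.1828·√6.9981)
   = [0.369600 + 0.335264] / 0.483578 = 1.457603
d₂ = d₁ − σ√T = 1.457603 − 0.483578 = 0.974025
N(d₁) = 0.927525,  N(d₂) = 0.834978,  e^(−rT) = 0.803852
E₀ = V₀·N(d₁) − D·e^(−rT)·N(d₂)
   = 72.9540·0.927525 − 50.4120·0.803852·0.834978 = 33.830208
B₀ = V₀ − E₀ = 72.9540 − 33.830208 = 39.123792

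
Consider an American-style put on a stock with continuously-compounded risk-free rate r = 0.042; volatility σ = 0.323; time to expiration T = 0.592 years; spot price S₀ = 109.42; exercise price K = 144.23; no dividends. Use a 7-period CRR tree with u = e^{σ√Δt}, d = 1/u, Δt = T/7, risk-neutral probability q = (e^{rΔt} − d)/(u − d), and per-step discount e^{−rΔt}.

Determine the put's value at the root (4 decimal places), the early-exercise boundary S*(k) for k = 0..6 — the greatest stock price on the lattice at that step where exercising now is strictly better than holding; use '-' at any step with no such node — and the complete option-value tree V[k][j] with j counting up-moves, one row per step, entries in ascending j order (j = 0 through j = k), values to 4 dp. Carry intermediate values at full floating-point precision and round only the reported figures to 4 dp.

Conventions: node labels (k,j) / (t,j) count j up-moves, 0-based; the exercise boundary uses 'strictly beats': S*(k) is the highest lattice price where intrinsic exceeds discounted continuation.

price = 35.2295
boundary = - 99.6099 109.4200 99.6099 109.4200 120.1963 132.0338
tree:
35.2295
44.6201 25.9194
53.5507 34.8100 17.0515
61.6806 44.6201 24.9611 9.1190
69.0816 53.5507 34.8100 15.1105 3.0828
75.8191 61.6806 44.6201 24.0337 6.1318 0.0000
81.9525 69.0816 53.5507 34.8100 12.1962 0.0000 0.0000
87.5360 75.8191 61.6806 44.6201 24.0337 0.0000 0.0000 0.0000

params: Δt=0.08457 u=1.09849 d=0.91034 q=0.49545 e^(-rΔt)=0.99645
t_7 payoffs: 87.5360 75.8191 61.6806 44.6201 24.0337 0.0000 0.0000 0.0000
t_6: node(6,0) S=62.2775 payoff=81.9525 vs cont=81.4411 → 81.9525 [stop]  node(6,1) S=75.1484 payoff=69.0816 vs cont=68.5702 → 69.0816 [stop]  node(6,2) S=90.6793 payoff=53.5507 vs cont=53.0393 → 53.5507 [stop]  node(6,3) S=109.4200 payoff=34.8100 vs cont=34.2986 → 34.8100 [stop]  node(6,4) S=132.0338 payoff=12.1962 vs cont=12.0833 → 12.1962 [stop]  node(6,5) S=159.3212 payoff=0.0000 vs cont=0.0000 → 0.0000 [wait]  node(6,6) S=192.2481 payoff=0.0000 vs cont=0.0000 → 0.0000 [wait]  ⇒ S*(6)=132.0338
t_5: node(5,0) S=68.4109 payoff=75.8191 vs cont=75.3077 → 75.8191 [stop]  node(5,1) S=82.5494 payoff=61.6806 vs cont=61.1692 → 61.6806 [stop]  node(5,2) S=99.6099 payoff=44.6201 vs cont=44.1087 → 44.6201 [stop]  node(5,3) S=120.1963 payoff=24.0337 vs cont=23.5223 → 24.0337 [stop]  node(5,4) S=145.0372 payoff=0.0000 vs cont=6.1318 → 6.1318 [wait]  node(5,5) S=175.0120 payoff=0.0000 vs cont=0.0000 → 0.0000 [wait]  ⇒ S*(5)=120.1963
t_4: node(4,0) S=75.1484 payoff=69.0816 vs cont=68.5702 → 69.0816 [stop]  node(4,1) S=90.6793 payoff=53.5507 vs cont=53.0393 → 53.5507 [stop]  node(4,2) S=109.4200 payoff=34.8100 vs cont=34.2986 → 34.8100 [stop]  node(4,3) S=132.0338 payoff=12.1962 vs cont=15.1105 → 15.1105 [wait]  node(4,4) S=159.3212 payoff=0.0000 vs cont=3.0828 → 3.0828 [wait]  ⇒ S*(4)=109.4200
t_3: node(3,0) S=82.5494 payoff=61.6806 vs cont=61.1692 → 61.6806 [stop]  node(3,1) S=99.6099 payoff=44.6201 vs cont=44.1087 → 44.6201 [stop]  node(3,2) S=120.1963 payoff=24.0337 vs cont=24.9611 → 24.9611 [wait]  node(3,3) S=145.0372 payoff=0.0000 vs cont=9.1190 → 9.1190 [wait]  ⇒ S*(3)=99.6099
t_2: node(2,0) S=90.6793 payoff=53.5507 vs cont=53.0393 → 53.5507 [stop]  node(2,1) S=109.4200 payoff=34.8100 vs cont=34.7564 → 34.8100 [stop]  node(2,2) S=132.0338 payoff=12.1962 vs cont=17.0515 → 17.0515 [wait]  ⇒ S*(2)=109.4200
t_1: node(1,0) S=99.6099 payoff=44.6201 vs cont=44.1087 → 44.6201 [stop]  node(1,1) S=120.1963 payoff=24.0337 vs cont=25.9194 → 25.9194 [wait]  ⇒ S*(1)=99.6099
t_0: node(0,0) S=109.4200 payoff=34.8100 vs cont=35.2295 → 35.2295 [wait]  ⇒ S*(0)=-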